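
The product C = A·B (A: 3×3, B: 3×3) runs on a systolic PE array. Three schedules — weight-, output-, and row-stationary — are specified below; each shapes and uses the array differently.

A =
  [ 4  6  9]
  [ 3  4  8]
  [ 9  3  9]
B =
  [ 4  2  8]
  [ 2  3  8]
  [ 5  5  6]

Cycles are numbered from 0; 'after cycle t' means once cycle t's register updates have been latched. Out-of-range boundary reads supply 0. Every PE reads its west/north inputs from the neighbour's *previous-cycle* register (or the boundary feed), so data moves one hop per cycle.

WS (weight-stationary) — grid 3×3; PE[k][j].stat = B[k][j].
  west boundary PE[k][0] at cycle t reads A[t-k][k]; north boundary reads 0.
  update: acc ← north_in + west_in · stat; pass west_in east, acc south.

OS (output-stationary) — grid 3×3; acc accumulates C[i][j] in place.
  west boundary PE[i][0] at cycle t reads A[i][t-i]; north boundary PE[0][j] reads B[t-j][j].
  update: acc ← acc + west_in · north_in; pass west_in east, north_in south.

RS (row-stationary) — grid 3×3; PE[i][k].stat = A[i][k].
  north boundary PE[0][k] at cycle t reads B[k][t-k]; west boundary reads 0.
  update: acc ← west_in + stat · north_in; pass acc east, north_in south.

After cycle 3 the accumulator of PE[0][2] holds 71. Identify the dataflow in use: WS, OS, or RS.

WS [3×3] PE[0][2] across cycles:
  cycle 0: PE[0][2] → acc 0, east 0, south 0
  cycle 1: PE[0][2] → acc 0, east 0, south 0
  cycle 2: PE[0][2] → acc 32, east 4, south 32
  cycle 3: PE[0][2] → acc 24, east 3, south 24
OS [3×3] PE[0][2] across cycles:
  cycle 0: PE[0][2] → acc 0, east 0, south 0
  cycle 1: PE[0][2] → acc 0, east 0, south 0
  cycle 2: PE[0][2] → acc 32, east 4, south 8
  cycle 3: PE[0][2] → acc 80, east 6, south 8
RS [3×3] PE[0][2] across cycles:
  cycle 0: PE[0][2] → acc 0, east 0, south 0
  cycle 1: PE[0][2] → acc 0, east 0, south 0
  cycle 2: PE[0][2] → acc 73, east 73, south 5
  cycle 3: PE[0][2] → acc 71, east 71, south 5

dataflow = RS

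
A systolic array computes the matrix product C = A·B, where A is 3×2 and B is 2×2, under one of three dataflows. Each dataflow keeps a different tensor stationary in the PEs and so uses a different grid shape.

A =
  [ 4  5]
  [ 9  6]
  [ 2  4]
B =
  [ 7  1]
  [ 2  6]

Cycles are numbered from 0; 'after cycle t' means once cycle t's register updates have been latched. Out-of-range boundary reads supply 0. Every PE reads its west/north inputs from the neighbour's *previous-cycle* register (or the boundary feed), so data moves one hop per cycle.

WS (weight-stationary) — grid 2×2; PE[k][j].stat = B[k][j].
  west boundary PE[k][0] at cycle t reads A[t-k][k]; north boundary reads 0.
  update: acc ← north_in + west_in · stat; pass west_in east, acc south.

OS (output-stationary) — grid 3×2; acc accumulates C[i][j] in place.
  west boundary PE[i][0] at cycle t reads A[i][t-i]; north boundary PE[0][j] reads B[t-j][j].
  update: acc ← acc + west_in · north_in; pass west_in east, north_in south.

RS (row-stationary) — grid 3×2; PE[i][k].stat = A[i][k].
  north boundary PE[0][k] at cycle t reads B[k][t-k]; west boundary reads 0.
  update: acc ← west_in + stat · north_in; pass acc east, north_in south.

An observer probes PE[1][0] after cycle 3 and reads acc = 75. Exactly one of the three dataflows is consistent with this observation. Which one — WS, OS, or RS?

dataflow = OS

— WS: 2×2; PE[1][0] trace:
  [0] (1,0) acc=0 (h:0 v:0)
  [1] (1,0) acc=38 (h:5 v:38)
  [2] (1,0) acc=75 (h:6 v:75)
  [3] (1,0) acc=22 (h:4 v:22)
— OS: 3×2; PE[1][0] trace:
  [0] (1,0) acc=0 (h:0 v:0)
  [1] (1,0) acc=63 (h:9 v:7)
  [2] (1,0) acc=75 (h:6 v:2)
  [3] (1,0) acc=75 (h:0 v:0)
— RS: 3×2; PE[1][0] trace:
  [0] (1,0) acc=0 (h:0 v:0)
  [1] (1,0) acc=63 (h:63 v:7)
  [2] (1,0) acc=9 (h:9 v:1)
  [3] (1,0) acc=0 (h:0 v:0)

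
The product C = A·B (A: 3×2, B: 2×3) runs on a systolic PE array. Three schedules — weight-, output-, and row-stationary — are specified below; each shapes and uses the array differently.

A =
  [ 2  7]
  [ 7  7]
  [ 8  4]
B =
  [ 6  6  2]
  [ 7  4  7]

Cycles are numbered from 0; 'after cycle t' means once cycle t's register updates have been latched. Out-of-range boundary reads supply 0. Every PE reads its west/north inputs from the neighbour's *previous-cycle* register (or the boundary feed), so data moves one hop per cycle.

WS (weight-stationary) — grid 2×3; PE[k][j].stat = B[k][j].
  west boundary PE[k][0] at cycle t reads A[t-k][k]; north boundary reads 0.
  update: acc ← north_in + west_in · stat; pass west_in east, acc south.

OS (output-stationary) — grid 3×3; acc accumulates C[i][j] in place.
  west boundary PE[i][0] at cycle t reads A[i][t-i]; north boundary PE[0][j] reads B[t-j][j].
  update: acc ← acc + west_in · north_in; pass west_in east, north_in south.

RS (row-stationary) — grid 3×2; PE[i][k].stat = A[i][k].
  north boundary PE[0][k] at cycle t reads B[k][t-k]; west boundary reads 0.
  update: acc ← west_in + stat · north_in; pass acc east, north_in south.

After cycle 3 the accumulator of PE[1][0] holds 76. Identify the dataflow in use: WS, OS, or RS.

dataflow = WS

— WS: 2×3; PE[1][0] trace:
  t=0 PE[1][0]: acc=0 h=0 v=0
  t=1 PE[1][0]: acc=61 h=7 v=61
  t=2 PE[1][0]: acc=91 h=7 v=91
  t=3 PE[1][0]: acc=76 h=4 v=76
— OS: 3×3; PE[1][0] trace:
  t=0 PE[1][0]: acc=0 h=0 v=0
  t=1 PE[1][0]: acc=42 h=7 v=6
  t=2 PE[1][0]: acc=91 h=7 v=7
  t=3 PE[1][0]: acc=91 h=0 v=0
— RS: 3×2; PE[1][0] trace:
  t=0 PE[1][0]: acc=0 h=0 v=0
  t=1 PE[1][0]: acc=42 h=42 v=6
  t=2 PE[1][0]: acc=42 h=42 v=6
  t=3 PE[1][0]: acc=14 h=14 v=2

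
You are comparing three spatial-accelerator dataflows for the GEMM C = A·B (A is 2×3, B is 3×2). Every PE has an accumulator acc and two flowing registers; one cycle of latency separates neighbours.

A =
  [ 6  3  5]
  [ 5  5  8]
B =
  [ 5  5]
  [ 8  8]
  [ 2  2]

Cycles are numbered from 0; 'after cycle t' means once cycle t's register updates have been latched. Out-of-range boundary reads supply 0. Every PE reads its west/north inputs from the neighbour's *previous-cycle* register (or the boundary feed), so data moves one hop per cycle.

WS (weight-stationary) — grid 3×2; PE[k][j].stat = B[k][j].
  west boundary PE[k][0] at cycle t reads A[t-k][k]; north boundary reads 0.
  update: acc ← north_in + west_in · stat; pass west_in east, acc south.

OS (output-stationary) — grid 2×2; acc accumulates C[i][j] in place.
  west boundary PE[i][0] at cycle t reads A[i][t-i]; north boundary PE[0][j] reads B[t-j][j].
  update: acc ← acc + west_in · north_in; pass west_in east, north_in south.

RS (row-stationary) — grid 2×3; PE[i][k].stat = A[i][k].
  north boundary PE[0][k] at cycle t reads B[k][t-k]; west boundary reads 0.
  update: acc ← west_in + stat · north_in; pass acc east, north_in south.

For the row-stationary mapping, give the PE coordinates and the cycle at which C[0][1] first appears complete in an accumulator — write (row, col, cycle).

(row, col, cycle) = (0, 2, 3)

RS: C[0][1] accumulates in PE[0][2]:
  t=0 PE[0][2]: acc=0 h=0 v=0
  t=1 PE[0][2]: acc=0 h=0 v=0
  t=2 PE[0][2]: acc=64 h=64 v=2
  t=3 PE[0][2]: acc=64 h=64 v=2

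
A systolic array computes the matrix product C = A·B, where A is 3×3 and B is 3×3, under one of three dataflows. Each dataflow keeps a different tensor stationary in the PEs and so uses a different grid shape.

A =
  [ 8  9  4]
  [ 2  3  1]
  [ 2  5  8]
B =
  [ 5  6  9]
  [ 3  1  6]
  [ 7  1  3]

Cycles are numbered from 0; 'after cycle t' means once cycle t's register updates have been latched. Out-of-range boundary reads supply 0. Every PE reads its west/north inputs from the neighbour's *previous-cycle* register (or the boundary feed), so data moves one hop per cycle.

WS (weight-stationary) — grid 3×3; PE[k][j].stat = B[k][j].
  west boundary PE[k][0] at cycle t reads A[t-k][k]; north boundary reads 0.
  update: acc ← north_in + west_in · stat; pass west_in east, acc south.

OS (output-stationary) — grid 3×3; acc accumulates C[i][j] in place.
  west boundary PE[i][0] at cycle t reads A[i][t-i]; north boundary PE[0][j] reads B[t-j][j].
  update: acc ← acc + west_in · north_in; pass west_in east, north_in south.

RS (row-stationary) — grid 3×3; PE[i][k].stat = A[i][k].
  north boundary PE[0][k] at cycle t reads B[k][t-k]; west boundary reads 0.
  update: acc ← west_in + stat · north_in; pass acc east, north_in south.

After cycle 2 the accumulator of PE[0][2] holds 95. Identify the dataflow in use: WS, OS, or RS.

dataflow = RS

WS [3×3] PE[0][2] across cycles:
  0: (0,2).acc=0  regs=<0,0>
  1: (0,2).acc=0  regs=<0,0>
  2: (0,2).acc=72  regs=<8,72>
OS [3×3] PE[0][2] across cycles:
  0: (0,2).acc=0  regs=<0,0>
  1: (0,2).acc=0  regs=<0,0>
  2: (0,2).acc=72  regs=<8,9>
RS [3×3] PE[0][2] across cycles:
  0: (0,2).acc=0  regs=<0,0>
  1: (0,2).acc=0  regs=<0,0>
  2: (0,2).acc=95  regs=<95,7>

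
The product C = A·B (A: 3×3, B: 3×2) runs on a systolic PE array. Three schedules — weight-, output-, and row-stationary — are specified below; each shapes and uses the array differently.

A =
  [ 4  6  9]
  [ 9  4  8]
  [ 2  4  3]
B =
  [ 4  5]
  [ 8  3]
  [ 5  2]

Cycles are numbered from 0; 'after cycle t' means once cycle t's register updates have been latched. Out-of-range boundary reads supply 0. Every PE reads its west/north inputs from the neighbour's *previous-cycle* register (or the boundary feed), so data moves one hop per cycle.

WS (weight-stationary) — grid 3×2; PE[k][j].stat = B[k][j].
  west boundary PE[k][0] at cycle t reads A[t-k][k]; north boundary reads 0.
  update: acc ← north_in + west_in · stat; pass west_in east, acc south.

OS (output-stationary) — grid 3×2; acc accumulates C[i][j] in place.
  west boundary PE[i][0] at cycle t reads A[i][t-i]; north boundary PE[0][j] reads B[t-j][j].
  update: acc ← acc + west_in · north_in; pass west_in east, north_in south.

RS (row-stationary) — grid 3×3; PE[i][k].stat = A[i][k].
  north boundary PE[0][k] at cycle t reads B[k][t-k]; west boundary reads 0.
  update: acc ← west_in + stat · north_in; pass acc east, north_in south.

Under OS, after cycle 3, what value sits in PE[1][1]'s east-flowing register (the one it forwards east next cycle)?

register = 4

OS on a 3×2 grid — tracing PE[1][1] and its feeders:
  0: (0,1).acc=0  regs=<0,0>
  0: (1,0).acc=0  regs=<0,0>
  0: (1,1).acc=0  regs=<0,0>
  1: (0,1).acc=20  regs=<4,5>
  1: (1,0).acc=36  regs=<9,4>
  1: (1,1).acc=0  regs=<0,0>
  2: (0,1).acc=38  regs=<6,3>
  2: (1,0).acc=68  regs=<4,8>
  2: (1,1).acc=45  regs=<9,5>
  3: (0,1).acc=56  regs=<9,2>
  3: (1,0).acc=108  regs=<8,5>
  3: (1,1).acc=57  regs=<4,3>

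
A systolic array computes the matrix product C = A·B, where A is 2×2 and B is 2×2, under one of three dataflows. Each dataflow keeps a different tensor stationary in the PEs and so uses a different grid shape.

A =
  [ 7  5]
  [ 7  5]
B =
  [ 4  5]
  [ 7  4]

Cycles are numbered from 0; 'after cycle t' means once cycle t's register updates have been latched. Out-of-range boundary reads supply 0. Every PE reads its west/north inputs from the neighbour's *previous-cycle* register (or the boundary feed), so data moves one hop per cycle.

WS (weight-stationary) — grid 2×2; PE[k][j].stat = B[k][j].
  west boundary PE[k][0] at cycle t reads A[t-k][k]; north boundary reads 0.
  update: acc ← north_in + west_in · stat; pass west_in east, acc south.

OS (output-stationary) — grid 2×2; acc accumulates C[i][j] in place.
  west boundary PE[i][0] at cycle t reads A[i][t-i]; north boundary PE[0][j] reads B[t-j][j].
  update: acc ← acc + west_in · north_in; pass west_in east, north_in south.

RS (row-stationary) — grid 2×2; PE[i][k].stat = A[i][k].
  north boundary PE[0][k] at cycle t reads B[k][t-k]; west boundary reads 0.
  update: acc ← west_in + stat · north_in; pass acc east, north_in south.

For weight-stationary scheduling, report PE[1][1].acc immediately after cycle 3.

PE[1][1].acc = 55

Tracing WS — 2×2 array, target PE[1][1]:
  c0 r0c1: 0 / 0 / 0
  c0 r1c0: 0 / 0 / 0
  c0 r1c1: 0 / 0 / 0
  c1 r0c1: 35 / 7 / 35
  c1 r1c0: 63 / 5 / 63
  c1 r1c1: 0 / 0 / 0
  c2 r0c1: 35 / 7 / 35
  c2 r1c0: 63 / 5 / 63
  c2 r1c1: 55 / 5 / 55
  c3 r0c1: 0 / 0 / 0
  c3 r1c0: 0 / 0 / 0
  c3 r1c1: 55 / 5 / 55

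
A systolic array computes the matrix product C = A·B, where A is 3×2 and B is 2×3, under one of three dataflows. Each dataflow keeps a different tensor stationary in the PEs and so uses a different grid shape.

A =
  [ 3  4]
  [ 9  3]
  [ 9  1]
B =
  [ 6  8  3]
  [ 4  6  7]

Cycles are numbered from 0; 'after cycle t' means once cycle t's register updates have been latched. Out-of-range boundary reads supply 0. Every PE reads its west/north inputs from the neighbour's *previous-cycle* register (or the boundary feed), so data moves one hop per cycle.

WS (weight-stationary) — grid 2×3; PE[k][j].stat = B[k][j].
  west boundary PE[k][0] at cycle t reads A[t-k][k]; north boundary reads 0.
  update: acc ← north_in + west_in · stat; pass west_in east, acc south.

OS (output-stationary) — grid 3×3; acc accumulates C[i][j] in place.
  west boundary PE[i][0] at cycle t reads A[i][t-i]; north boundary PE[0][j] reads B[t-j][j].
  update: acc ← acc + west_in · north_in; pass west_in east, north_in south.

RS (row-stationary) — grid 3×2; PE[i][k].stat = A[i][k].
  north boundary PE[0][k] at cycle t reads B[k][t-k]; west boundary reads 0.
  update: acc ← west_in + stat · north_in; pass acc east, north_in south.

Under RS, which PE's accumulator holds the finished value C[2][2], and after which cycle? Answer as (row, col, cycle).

(row, col, cycle) = (2, 1, 5)

RS: C[2][2] accumulates in PE[2][1]:
  0: (2,1).acc=0  regs=<0,0>
  1: (2,1).acc=0  regs=<0,0>
  2: (2,1).acc=0  regs=<0,0>
  3: (2,1).acc=58  regs=<58,4>
  4: (2,1).acc=78  regs=<78,6>
  5: (2,1).acc=34  regs=<34,7>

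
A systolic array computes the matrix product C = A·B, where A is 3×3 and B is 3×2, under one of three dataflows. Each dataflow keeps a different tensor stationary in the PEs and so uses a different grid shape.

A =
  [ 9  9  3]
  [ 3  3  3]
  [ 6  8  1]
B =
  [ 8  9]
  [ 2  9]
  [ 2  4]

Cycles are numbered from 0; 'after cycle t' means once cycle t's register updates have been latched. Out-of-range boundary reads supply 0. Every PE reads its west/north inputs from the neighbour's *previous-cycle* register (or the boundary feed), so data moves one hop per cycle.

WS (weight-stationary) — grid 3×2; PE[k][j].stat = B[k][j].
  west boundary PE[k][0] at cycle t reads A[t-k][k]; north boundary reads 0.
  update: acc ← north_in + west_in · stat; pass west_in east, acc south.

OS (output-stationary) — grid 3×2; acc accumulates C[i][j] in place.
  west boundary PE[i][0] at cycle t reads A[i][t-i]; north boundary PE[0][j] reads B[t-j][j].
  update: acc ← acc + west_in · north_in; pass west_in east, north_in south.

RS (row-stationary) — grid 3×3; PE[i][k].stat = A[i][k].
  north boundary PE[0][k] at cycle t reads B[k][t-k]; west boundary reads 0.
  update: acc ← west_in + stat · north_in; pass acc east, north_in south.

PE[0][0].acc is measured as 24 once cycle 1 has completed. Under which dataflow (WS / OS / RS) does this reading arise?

dataflow = WS

Under WS (3×2), PE[0][0]:
  0: (0,0).acc=72  regs=<9,72>
  1: (0,0).acc=24  regs=<3,24>
Under OS (3×2), PE[0][0]:
  0: (0,0).acc=72  regs=<9,8>
  1: (0,0).acc=90  regs=<9,2>
Under RS (3×3), PE[0][0]:
  0: (0,0).acc=72  regs=<72,8>
  1: (0,0).acc=81  regs=<81,9>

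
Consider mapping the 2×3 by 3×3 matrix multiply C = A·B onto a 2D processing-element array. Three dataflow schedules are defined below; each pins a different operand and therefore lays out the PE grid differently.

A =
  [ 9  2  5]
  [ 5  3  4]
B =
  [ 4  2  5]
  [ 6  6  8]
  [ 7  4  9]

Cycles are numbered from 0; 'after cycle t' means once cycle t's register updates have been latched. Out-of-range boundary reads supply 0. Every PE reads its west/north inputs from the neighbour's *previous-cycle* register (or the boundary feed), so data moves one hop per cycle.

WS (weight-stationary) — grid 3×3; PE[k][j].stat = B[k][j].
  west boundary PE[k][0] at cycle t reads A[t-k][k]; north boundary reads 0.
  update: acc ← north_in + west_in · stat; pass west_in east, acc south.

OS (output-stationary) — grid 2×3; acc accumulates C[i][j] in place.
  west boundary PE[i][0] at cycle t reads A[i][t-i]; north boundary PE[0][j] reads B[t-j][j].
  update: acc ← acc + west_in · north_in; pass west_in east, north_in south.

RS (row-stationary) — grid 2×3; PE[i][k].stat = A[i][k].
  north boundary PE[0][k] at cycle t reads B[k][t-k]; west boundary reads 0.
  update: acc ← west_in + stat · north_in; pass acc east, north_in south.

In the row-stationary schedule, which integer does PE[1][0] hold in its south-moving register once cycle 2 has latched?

RS 2×3: PE[1][0] cycle-by-cycle (with neighbour feeds):
  after 0 — PE[0][0] acc=36, pass-E 36, pass-S 4
  after 0 — PE[1][0] acc=0, pass-E 0, pass-S 0
  after 1 — PE[0][0] acc=18, pass-E 18, pass-S 2
  after 1 — PE[1][0] acc=20, pass-E 20, pass-S 4
  after 2 — PE[0][0] acc=45, pass-E 45, pass-S 5
  after 2 — PE[1][0] acc=10, pass-E 10, pass-S 2

register = 2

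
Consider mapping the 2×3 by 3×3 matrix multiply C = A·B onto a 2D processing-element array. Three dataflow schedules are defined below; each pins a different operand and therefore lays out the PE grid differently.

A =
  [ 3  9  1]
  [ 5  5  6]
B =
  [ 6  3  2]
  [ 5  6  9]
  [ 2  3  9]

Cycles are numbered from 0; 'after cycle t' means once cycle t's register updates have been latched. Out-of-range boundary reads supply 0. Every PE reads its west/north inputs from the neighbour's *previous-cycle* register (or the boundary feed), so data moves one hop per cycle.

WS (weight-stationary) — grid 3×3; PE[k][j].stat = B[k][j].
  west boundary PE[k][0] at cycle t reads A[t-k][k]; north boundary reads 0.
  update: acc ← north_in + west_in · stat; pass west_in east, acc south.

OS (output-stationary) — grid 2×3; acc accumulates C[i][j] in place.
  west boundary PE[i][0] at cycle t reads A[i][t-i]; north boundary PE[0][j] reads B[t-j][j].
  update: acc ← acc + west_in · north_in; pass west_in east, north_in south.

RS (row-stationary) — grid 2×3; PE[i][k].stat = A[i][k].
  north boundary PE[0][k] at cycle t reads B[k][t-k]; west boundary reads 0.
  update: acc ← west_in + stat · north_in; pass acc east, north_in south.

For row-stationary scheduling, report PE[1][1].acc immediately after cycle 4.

PE[1][1].acc = 55

RS 2×3: PE[1][1] cycle-by-cycle (with neighbour feeds):
  after 0 — PE[0][1] acc=0, pass-E 0, pass-S 0
  after 0 — PE[1][0] acc=0, pass-E 0, pass-S 0
  after 0 — PE[1][1] acc=0, pass-E 0, pass-S 0
  after 1 — PE[0][1] acc=63, pass-E 63, pass-S 5
  after 1 — PE[1][0] acc=30, pass-E 30, pass-S 6
  after 1 — PE[1][1] acc=0, pass-E 0, pass-S 0
  after 2 — PE[0][1] acc=63, pass-E 63, pass-S 6
  after 2 — PE[1][0] acc=15, pass-E 15, pass-S 3
  after 2 — PE[1][1] acc=55, pass-E 55, pass-S 5
  after 3 — PE[0][1] acc=87, pass-E 87, pass-S 9
  after 3 — PE[1][0] acc=10, pass-E 10, pass-S 2
  after 3 — PE[1][1] acc=45, pass-E 45, pass-S 6
  after 4 — PE[0][1] acc=0, pass-E 0, pass-S 0
  after 4 — PE[1][0] acc=0, pass-E 0, pass-S 0
  after 4 — PE[1][1] acc=55, pass-E 55, pass-S 9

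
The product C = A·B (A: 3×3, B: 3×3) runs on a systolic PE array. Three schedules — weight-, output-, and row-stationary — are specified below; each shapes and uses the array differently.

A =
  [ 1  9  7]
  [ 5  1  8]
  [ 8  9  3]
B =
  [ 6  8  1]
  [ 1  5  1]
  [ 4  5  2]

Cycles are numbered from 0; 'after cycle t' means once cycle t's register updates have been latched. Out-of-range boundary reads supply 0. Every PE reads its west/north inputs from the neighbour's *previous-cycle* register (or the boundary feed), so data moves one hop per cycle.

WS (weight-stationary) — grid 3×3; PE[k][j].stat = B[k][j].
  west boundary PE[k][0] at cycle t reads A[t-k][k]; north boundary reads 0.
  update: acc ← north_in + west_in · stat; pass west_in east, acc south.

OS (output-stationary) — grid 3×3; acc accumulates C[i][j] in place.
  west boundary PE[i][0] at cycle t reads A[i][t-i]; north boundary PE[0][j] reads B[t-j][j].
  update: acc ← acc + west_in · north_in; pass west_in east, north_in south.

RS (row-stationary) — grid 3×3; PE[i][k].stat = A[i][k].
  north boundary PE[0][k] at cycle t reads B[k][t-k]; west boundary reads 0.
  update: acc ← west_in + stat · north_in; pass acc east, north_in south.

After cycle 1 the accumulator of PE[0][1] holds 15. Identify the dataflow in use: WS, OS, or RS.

WS (3×3 grid), PE[0][1]:
  @0  [0,1]  acc 0  |  →0  ↓0
  @1  [0,1]  acc 8  |  →1  ↓8
OS (3×3 grid), PE[0][1]:
  @0  [0,1]  acc 0  |  →0  ↓0
  @1  [0,1]  acc 8  |  →1  ↓8
RS (3×3 grid), PE[0][1]:
  @0  [0,1]  acc 0  |  →0  ↓0
  @1  [0,1]  acc 15  |  →15  ↓1

dataflow = RS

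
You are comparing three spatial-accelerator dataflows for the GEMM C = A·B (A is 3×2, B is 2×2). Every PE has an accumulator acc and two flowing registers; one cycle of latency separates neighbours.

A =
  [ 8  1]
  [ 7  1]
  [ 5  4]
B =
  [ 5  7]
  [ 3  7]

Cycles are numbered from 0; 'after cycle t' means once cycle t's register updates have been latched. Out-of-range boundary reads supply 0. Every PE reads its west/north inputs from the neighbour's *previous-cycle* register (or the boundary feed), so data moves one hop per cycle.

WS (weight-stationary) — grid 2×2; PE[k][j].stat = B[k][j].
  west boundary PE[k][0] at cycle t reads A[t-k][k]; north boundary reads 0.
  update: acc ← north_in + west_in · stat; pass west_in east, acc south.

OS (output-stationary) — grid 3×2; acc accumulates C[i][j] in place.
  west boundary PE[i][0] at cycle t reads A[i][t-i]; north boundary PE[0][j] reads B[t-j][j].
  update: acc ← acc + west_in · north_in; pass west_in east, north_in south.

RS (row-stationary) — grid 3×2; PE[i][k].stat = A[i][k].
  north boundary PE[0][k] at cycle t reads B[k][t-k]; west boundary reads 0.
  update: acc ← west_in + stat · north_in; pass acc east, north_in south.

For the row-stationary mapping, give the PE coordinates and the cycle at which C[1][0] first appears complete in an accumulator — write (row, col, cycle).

(row, col, cycle) = (1, 1, 2)

RS — PE[1][1] is where C[1][0] collects:
  c0 r1c1: 0 / 0 / 0
  c1 r1c1: 0 / 0 / 0
  c2 r1c1: 38 / 38 / 3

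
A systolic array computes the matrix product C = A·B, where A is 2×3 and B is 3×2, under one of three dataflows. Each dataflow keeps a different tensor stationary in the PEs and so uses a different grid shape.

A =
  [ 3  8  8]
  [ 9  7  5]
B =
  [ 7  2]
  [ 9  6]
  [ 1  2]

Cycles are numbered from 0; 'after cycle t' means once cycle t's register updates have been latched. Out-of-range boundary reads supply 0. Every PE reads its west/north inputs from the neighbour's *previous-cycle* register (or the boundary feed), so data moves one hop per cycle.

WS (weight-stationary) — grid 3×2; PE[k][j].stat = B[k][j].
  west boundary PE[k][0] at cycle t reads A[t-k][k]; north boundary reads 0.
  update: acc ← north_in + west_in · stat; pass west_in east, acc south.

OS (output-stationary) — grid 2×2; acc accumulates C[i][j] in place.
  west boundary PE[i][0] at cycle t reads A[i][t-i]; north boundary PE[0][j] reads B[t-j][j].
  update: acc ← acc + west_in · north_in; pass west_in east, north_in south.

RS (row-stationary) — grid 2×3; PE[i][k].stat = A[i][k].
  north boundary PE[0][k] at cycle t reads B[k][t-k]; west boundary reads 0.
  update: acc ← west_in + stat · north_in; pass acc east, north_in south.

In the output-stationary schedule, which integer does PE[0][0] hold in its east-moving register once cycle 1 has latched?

register = 8

OS (2×2). Following PE[0][0] plus its west/north inputs:
  [0] (0,0) acc=21 (h:3 v:7)
  [1] (0,0) acc=93 (h:8 v:9)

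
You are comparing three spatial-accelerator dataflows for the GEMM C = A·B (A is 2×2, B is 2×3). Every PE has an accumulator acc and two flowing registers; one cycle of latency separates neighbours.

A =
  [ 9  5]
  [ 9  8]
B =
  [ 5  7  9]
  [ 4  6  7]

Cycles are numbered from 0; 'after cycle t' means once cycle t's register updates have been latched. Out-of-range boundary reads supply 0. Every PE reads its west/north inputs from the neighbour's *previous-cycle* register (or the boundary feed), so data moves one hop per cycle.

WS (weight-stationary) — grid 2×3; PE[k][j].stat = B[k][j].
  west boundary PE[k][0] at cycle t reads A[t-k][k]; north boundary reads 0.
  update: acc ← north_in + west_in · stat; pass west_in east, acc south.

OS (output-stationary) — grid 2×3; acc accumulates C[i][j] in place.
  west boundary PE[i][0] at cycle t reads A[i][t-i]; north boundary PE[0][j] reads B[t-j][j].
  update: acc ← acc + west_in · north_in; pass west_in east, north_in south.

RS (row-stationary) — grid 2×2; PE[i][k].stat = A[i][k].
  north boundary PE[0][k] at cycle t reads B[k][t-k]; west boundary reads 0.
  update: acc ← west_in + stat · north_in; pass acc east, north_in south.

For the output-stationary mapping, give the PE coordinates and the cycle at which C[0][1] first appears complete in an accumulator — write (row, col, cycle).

(row, col, cycle) = (0, 1, 2)

OS — PE[0][1] is where C[0][1] collects:
  @0  [0,1]  acc 0  |  →0  ↓0
  @1  [0,1]  acc 63  |  →9  ↓7
  @2  [0,1]  acc 93  |  →5  ↓6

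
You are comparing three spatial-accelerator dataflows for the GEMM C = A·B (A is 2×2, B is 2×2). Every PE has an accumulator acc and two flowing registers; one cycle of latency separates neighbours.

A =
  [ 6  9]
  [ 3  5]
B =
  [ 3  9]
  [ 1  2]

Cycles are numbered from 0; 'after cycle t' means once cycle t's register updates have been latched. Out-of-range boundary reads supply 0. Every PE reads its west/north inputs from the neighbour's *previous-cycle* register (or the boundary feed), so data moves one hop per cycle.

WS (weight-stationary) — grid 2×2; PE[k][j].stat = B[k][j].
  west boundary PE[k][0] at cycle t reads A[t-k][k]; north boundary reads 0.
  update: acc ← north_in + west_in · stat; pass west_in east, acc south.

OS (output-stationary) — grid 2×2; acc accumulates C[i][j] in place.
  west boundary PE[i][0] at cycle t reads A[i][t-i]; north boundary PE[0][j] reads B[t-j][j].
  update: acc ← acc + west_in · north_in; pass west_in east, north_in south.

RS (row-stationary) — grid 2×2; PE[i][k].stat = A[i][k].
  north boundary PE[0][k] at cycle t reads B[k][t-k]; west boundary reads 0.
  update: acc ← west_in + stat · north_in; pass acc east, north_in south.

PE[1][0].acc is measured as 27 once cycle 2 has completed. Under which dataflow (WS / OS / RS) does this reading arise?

dataflow = RS

WS (2×2 grid), PE[1][0]:
  t=0 PE[1][0]: acc=0 h=0 v=0
  t=1 PE[1][0]: acc=27 h=9 v=27
  t=2 PE[1][0]: acc=14 h=5 v=14
OS (2×2 grid), PE[1][0]:
  t=0 PE[1][0]: acc=0 h=0 v=0
  t=1 PE[1][0]: acc=9 h=3 v=3
  t=2 PE[1][0]: acc=14 h=5 v=1
RS (2×2 grid), PE[1][0]:
  t=0 PE[1][0]: acc=0 h=0 v=0
  t=1 PE[1][0]: acc=9 h=9 v=3
  t=2 PE[1][0]: acc=27 h=27 v=9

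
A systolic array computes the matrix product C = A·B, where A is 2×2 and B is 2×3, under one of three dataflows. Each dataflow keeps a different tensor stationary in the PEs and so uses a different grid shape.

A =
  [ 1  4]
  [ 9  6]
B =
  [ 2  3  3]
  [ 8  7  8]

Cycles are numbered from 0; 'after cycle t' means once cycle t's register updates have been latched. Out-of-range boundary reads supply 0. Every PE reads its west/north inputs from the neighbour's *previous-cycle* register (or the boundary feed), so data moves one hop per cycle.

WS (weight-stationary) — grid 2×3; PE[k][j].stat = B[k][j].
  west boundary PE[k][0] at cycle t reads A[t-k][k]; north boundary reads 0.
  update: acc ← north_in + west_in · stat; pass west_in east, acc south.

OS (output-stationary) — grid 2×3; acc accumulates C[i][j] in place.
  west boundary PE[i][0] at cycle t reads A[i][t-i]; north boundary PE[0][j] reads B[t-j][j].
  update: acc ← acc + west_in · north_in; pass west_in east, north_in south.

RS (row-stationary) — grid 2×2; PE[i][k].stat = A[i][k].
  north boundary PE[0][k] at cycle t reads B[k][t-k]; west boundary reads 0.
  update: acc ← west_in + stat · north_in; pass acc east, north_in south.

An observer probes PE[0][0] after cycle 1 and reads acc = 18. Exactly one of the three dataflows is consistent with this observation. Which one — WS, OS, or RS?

WS [2×3] PE[0][0] across cycles:
  cycle 0: PE[0][0] → acc 2, east 1, south 2
  cycle 1: PE[0][0] → acc 18, east 9, south 18
OS [2×3] PE[0][0] across cycles:
  cycle 0: PE[0][0] → acc 2, east 1, south 2
  cycle 1: PE[0][0] → acc 34, east 4, south 8
RS [2×2] PE[0][0] across cycles:
  cycle 0: PE[0][0] → acc 2, east 2, south 2
  cycle 1: PE[0][0] → acc 3, east 3, south 3

dataflow = WS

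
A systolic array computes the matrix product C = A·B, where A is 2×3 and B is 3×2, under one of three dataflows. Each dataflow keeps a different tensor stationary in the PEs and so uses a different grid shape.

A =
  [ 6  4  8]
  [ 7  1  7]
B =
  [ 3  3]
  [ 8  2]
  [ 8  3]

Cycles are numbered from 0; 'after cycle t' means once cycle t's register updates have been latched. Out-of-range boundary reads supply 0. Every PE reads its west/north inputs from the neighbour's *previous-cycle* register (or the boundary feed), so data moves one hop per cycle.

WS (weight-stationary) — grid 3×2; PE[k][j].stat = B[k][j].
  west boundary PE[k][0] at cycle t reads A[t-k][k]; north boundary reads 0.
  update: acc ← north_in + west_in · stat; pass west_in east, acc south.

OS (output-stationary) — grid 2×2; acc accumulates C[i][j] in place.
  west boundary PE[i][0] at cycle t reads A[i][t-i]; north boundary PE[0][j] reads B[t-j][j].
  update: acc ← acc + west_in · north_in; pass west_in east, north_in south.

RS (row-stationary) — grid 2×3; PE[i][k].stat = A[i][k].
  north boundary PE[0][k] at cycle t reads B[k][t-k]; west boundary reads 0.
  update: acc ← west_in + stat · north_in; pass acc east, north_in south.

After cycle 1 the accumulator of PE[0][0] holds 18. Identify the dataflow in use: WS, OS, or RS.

— WS: 3×2; PE[0][0] trace:
  @0  [0,0]  acc 18  |  →6  ↓18
  @1  [0,0]  acc 21  |  →7  ↓21
— OS: 2×2; PE[0][0] trace:
  @0  [0,0]  acc 18  |  →6  ↓3
  @1  [0,0]  acc 50  |  →4  ↓8
— RS: 2×3; PE[0][0] trace:
  @0  [0,0]  acc 18  |  →18  ↓3
  @1  [0,0]  acc 18  |  →18  ↓3

dataflow = RS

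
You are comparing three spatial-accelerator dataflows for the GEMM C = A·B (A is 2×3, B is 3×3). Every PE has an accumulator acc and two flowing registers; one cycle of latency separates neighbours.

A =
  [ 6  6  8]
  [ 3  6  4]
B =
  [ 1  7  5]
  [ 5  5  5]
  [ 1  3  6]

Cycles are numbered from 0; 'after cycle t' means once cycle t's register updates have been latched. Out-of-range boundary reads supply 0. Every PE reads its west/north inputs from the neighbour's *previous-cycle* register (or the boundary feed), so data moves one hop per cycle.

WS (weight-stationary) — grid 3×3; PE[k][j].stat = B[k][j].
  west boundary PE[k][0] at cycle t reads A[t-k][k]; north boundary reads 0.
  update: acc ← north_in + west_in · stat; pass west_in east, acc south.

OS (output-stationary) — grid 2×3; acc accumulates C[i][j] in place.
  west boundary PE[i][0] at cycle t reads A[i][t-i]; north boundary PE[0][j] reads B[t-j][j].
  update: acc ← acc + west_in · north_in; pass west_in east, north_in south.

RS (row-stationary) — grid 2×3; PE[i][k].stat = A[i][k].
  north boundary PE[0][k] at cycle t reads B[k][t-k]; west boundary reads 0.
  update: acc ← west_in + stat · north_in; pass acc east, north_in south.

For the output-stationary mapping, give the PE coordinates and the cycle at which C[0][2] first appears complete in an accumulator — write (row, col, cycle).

OS — PE[0][2] is where C[0][2] collects:
  @0  [0,2]  acc 0  |  →0  ↓0
  @1  [0,2]  acc 0  |  →0  ↓0
  @2  [0,2]  acc 30  |  →6  ↓5
  @3  [0,2]  acc 60  |  →6  ↓5
  @4  [0,2]  acc 108  |  →8  ↓6

(row, col, cycle) = (0, 2, 4)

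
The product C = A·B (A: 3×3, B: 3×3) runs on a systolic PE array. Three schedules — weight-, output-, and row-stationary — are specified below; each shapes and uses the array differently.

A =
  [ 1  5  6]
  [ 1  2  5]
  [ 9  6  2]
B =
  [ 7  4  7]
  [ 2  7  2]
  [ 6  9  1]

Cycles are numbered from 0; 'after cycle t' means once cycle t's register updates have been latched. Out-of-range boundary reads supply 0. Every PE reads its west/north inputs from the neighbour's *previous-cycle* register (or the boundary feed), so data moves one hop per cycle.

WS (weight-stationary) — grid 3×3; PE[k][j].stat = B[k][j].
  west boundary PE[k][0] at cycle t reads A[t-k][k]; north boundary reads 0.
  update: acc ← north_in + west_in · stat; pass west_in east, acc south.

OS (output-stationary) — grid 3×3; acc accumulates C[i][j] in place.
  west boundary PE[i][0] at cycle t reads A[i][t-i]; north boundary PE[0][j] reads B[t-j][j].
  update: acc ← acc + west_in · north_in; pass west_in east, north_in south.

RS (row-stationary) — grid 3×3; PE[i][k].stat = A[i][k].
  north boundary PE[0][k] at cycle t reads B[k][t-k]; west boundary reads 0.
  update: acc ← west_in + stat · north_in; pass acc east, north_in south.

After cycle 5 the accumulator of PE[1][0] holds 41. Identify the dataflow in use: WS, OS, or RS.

dataflow = OS

— WS: 3×3; PE[1][0] trace:
  c0 r1c0: 0 / 0 / 0
  c1 r1c0: 17 / 5 / 17
  c2 r1c0: 11 / 2 / 11
  c3 r1c0: 75 / 6 / 75
  c4 r1c0: 0 / 0 / 0
  c5 r1c0: 0 / 0 / 0
— OS: 3×3; PE[1][0] trace:
  c0 r1c0: 0 / 0 / 0
  c1 r1c0: 7 / 1 / 7
  c2 r1c0: 11 / 2 / 2
  c3 r1c0: 41 / 5 / 6
  c4 r1c0: 41 / 0 / 0
  c5 r1c0: 41 / 0 / 0
— RS: 3×3; PE[1][0] trace:
  c0 r1c0: 0 / 0 / 0
  c1 r1c0: 7 / 7 / 7
  c2 r1c0: 4 / 4 / 4
  c3 r1c0: 7 / 7 / 7
  c4 r1c0: 0 / 0 / 0
  c5 r1c0: 0 / 0 / 0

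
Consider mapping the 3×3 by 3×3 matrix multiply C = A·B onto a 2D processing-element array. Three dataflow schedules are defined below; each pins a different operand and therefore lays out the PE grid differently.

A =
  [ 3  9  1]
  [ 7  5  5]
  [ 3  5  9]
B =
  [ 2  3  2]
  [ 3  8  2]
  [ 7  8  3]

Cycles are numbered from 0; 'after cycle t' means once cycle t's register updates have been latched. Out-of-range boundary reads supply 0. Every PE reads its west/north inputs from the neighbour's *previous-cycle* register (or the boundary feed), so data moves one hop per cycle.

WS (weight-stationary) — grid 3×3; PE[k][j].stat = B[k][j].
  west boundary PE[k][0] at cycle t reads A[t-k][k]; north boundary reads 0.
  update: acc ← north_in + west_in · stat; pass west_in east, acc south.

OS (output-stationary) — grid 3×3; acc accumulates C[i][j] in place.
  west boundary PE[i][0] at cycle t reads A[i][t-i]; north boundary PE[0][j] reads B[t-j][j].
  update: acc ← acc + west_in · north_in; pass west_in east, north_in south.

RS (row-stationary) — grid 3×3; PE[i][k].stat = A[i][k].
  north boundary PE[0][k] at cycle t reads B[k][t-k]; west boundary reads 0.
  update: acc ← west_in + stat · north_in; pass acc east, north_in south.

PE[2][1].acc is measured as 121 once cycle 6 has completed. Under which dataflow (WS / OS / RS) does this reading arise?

dataflow = OS

WS [3×3] PE[2][1] across cycles:
  step 0 · PE2,1: acc=0; fwd→0 fwd↓0
  step 1 · PE2,1: acc=0; fwd→0 fwd↓0
  step 2 · PE2,1: acc=0; fwd→0 fwd↓0
  step 3 · PE2,1: acc=89; fwd→1 fwd↓89
  step 4 · PE2,1: acc=101; fwd→5 fwd↓101
  step 5 · PE2,1: acc=121; fwd→9 fwd↓121
  step 6 · PE2,1: acc=0; fwd→0 fwd↓0
OS [3×3] PE[2][1] across cycles:
  step 0 · PE2,1: acc=0; fwd→0 fwd↓0
  step 1 · PE2,1: acc=0; fwd→0 fwd↓0
  step 2 · PE2,1: acc=0; fwd→0 fwd↓0
  step 3 · PE2,1: acc=9; fwd→3 fwd↓3
  step 4 · PE2,1: acc=49; fwd→5 fwd↓8
  step 5 · PE2,1: acc=121; fwd→9 fwd↓8
  step 6 · PE2,1: acc=121; fwd→0 fwd↓0
RS [3×3] PE[2][1] across cycles:
  step 0 · PE2,1: acc=0; fwd→0 fwd↓0
  step 1 · PE2,1: acc=0; fwd→0 fwd↓0
  step 2 · PE2,1: acc=0; fwd→0 fwd↓0
  step 3 · PE2,1: acc=21; fwd→21 fwd↓3
  step 4 · PE2,1: acc=49; fwd→49 fwd↓8
  step 5 · PE2,1: acc=16; fwd→16 fwd↓2
  step 6 · PE2,1: acc=0; fwd→0 fwd↓0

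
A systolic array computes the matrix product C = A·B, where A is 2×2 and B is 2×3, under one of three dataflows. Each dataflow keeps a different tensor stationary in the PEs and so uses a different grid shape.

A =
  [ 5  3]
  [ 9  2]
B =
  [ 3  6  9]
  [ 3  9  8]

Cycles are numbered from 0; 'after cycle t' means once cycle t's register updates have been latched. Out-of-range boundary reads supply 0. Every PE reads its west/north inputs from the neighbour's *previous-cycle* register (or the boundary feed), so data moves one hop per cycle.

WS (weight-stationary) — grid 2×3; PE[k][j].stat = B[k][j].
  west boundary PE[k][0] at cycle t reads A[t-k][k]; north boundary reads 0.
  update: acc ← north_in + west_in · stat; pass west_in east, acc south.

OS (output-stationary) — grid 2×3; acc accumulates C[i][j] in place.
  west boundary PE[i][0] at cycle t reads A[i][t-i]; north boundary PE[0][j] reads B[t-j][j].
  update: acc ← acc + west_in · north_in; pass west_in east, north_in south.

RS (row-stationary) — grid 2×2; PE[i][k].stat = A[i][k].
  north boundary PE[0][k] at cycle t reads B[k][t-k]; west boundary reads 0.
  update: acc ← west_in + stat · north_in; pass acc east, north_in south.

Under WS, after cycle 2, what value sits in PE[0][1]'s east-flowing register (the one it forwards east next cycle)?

register = 9

WS on a 2×3 grid — tracing PE[0][1] and its feeders:
  [0] (0,0) acc=15 (h:5 v:15)
  [0] (0,1) acc=0 (h:0 v:0)
  [1] (0,0) acc=27 (h:9 v:27)
  [1] (0,1) acc=30 (h:5 v:30)
  [2] (0,0) acc=0 (h:0 v:0)
  [2] (0,1) acc=54 (h:9 v:54)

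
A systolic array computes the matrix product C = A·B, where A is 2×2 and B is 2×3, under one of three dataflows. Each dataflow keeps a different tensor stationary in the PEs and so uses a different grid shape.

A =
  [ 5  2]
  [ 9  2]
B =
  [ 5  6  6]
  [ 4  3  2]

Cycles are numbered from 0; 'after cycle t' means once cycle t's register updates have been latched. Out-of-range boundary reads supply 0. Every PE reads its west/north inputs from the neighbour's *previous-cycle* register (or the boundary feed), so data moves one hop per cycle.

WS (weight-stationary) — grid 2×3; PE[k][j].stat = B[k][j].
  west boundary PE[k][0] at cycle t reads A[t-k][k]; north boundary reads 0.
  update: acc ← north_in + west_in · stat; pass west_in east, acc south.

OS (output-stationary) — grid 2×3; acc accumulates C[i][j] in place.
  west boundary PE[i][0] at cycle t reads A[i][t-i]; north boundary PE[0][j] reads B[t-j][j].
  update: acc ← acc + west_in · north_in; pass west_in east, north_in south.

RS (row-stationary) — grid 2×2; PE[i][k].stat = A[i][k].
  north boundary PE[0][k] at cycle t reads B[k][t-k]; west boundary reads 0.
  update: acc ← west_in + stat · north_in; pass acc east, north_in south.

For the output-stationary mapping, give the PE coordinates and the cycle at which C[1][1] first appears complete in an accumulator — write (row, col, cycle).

(row, col, cycle) = (1, 1, 3)

OS — PE[1][1] is where C[1][1] collects:
  [0] (1,1) acc=0 (h:0 v:0)
  [1] (1,1) acc=0 (h:0 v:0)
  [2] (1,1) acc=54 (h:9 v:6)
  [3] (1,1) acc=60 (h:2 v:3)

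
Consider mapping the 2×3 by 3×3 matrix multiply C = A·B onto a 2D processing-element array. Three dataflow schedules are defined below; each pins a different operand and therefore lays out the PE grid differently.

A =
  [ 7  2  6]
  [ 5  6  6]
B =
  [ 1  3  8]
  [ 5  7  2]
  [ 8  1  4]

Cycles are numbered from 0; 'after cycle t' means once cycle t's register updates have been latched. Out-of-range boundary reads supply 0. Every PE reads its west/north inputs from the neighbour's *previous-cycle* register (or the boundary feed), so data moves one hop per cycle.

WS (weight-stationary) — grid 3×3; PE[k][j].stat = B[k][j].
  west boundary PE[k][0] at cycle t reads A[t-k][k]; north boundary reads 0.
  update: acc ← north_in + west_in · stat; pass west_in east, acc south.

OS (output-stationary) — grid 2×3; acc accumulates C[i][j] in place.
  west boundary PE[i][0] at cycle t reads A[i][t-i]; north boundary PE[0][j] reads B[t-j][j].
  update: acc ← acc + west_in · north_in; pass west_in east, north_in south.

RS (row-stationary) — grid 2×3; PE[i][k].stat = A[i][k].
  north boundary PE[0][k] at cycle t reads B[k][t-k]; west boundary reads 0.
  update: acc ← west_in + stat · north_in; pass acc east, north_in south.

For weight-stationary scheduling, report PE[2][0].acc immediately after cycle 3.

WS (3×3). Following PE[2][0] plus its west/north inputs:
  @0  [1,0]  acc 0  |  →0  ↓0
  @0  [2,0]  acc 0  |  →0  ↓0
  @1  [1,0]  acc 17  |  →2  ↓17
  @1  [2,0]  acc 0  |  →0  ↓0
  @2  [1,0]  acc 35  |  →6  ↓35
  @2  [2,0]  acc 65  |  →6  ↓65
  @3  [1,0]  acc 0  |  →0  ↓0
  @3  [2,0]  acc 83  |  →6  ↓83

PE[2][0].acc = 83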